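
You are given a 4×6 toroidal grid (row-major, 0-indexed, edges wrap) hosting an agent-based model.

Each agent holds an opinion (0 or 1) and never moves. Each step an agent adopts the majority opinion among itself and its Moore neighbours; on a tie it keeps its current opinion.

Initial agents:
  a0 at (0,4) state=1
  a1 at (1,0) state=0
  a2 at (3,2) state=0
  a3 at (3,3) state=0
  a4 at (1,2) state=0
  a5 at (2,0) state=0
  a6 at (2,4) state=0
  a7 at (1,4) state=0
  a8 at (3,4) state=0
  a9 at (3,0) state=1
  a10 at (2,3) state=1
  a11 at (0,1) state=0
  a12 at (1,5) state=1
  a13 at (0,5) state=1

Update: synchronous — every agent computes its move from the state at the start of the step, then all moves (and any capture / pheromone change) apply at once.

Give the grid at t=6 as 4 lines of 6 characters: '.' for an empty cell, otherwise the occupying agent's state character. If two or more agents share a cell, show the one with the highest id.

.0..11
0.0.10
0..00.
1.000.

t=1: a0@(0,4):1 a1@(1,0):0 a2@(3,2):0 a3@(3,3):0 a4@(1,2):0 a5@(2,0):0 a6@(2,4):0 a7@(1,4):1 a8@(3,4):0 a9@(3,0):1 a10@(2,3):0 a11@(0,1):0 a12@(1,5):0 a13@(0,5):1
t=2: (unchanged — steady state)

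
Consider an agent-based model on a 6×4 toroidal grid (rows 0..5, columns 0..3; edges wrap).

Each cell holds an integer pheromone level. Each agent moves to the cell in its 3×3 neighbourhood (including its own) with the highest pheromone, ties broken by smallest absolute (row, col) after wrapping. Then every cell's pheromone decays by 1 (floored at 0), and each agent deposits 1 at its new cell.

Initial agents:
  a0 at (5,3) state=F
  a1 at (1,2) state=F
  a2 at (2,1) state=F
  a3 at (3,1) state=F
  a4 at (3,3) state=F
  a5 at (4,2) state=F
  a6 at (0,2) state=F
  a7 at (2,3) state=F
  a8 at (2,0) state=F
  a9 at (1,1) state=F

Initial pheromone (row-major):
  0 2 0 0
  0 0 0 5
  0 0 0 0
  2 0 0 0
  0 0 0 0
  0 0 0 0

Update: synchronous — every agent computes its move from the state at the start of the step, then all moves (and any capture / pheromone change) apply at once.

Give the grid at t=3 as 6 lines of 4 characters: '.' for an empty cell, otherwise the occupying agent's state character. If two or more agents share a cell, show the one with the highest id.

t=1: a0@(0,0) a1@(1,3) a2@(3,0) a3@(3,0) a4@(3,0) a5@(3,1) a6@(1,3) a7@(1,3) a8@(1,3) a9@(0,1) | pheromone: 1 2 0 0 / 0 0 0 8 / 0 0 0 0 / 4 1 0 0 / 0 0 0 0 / 0 0 0 0
t=2: a0@(1,3) a1@(1,3) a2@(3,0) a3@(3,0) a4@(3,0) a5@(3,0) a6@(1,3) a7@(1,3) a8@(1,3) a9@(0,1) | pheromone: 0 2 0 0 / 0 0 0 12 / 0 0 0 0 / 7 0 0 0 / 0 0 0 0 / 0 0 0 0
t=3: a0@(1,3) a1@(1,3) a2@(3,0) a3@(3,0) a4@(3,0) a5@(3,0) a6@(1,3) a7@(1,3) a8@(1,3) a9@(0,1) | pheromone: 0 2 0 0 / 0 0 0 16 / 0 0 0 0 / 10 0 0 0 / 0 0 0 0 / 0 0 0 0

.F..
...F
....
F...
....
....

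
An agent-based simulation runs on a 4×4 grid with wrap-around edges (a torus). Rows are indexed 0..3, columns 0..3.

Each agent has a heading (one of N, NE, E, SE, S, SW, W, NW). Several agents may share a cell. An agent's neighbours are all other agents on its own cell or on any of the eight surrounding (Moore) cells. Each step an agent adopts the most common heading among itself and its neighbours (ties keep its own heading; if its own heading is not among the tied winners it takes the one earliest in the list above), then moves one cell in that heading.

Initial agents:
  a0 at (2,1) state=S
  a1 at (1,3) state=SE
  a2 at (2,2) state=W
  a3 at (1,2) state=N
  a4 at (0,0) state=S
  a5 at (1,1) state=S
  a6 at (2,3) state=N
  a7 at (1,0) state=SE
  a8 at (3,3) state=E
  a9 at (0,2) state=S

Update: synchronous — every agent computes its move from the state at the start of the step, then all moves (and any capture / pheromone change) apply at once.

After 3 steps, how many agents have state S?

t=1: a0@(3,1):S a1@(2,0):SE a2@(1,2):N a3@(2,2):S a4@(1,0):S a5@(2,1):S a6@(1,3):N a7@(2,0):S a8@(0,3):S a9@(1,2):S
t=2: a0@(0,1):S a1@(3,0):S a2@(2,2):S a3@(3,2):S a4@(2,0):S a5@(3,1):S a6@(2,3):S a7@(3,0):S a8@(1,3):S a9@(2,2):S
t=3: a0@(1,1):S a1@(0,0):S a2@(3,2):S a3@(0,2):S a4@(3,0):S a5@(0,1):S a6@(3,3):S a7@(0,0):S a8@(2,3):S a9@(3,2):S

10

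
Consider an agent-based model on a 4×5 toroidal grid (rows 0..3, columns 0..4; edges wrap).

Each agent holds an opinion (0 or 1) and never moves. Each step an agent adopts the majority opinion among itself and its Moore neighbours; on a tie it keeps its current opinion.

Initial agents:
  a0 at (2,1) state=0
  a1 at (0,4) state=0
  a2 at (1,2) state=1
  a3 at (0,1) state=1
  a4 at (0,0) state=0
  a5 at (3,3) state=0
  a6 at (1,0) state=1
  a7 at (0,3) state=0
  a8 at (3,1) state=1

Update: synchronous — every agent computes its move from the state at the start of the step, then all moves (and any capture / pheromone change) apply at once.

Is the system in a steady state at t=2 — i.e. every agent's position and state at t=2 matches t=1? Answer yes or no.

no

t=1: a0@(2,1):1 a1@(0,4):0 a2@(1,2):1 a3@(0,1):1 a4@(0,0):1 a5@(3,3):0 a6@(1,0):0 a7@(0,3):0 a8@(3,1):1
t=2: a0@(2,1):1 a1@(0,4):0 a2@(1,2):1 a3@(0,1):1 a4@(0,0):1 a5@(3,3):0 a6@(1,0):1 a7@(0,3):0 a8@(3,1):1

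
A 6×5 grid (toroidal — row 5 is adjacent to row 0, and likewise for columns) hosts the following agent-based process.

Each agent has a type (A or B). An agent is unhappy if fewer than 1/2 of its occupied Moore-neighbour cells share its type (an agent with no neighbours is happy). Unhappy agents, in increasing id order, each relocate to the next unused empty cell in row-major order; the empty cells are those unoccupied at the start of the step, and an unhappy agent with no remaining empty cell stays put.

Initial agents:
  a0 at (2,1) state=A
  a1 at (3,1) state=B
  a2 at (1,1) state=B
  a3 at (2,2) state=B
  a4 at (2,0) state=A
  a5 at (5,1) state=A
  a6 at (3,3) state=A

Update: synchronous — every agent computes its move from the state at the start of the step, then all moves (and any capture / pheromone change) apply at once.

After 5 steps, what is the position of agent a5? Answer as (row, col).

(1, 3)

t=1: a0@(0,0):A a1@(0,1):B a2@(0,2):B a3@(2,2):B a4@(0,3):A a5@(5,1):A a6@(0,4):A
t=2: a0@(0,0):A a1@(1,0):B a2@(1,1):B a3@(2,2):B a4@(0,3):A a5@(1,2):A a6@(0,4):A
t=3: a0@(0,1):A a1@(0,2):B a2@(1,1):B a3@(2,2):B a4@(0,3):A a5@(1,3):A a6@(0,4):A
t=4: a0@(0,0):A a1@(1,0):B a2@(1,1):B a3@(2,2):B a4@(0,3):A a5@(1,3):A a6@(0,4):A
t=5: a0@(0,1):A a1@(0,2):B a2@(1,1):B a3@(2,2):B a4@(0,3):A a5@(1,3):A a6@(0,4):A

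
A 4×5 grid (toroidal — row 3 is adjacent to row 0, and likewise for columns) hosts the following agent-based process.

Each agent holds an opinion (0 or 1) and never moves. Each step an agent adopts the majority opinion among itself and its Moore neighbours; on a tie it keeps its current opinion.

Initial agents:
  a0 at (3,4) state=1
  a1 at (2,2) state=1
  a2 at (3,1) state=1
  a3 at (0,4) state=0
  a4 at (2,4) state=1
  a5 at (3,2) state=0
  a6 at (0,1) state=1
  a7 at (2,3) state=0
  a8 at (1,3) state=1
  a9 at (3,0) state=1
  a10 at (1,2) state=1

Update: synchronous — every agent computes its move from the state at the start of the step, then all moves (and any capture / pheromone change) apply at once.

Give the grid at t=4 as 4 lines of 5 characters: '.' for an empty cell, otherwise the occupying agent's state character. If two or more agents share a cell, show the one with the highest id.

.1..1
..11.
..111
111.1

t=1: a0@(3,4):1 a1@(2,2):1 a2@(3,1):1 a3@(0,4):1 a4@(2,4):1 a5@(3,2):1 a6@(0,1):1 a7@(2,3):1 a8@(1,3):1 a9@(3,0):1 a10@(1,2):1
t=2: (unchanged — steady state)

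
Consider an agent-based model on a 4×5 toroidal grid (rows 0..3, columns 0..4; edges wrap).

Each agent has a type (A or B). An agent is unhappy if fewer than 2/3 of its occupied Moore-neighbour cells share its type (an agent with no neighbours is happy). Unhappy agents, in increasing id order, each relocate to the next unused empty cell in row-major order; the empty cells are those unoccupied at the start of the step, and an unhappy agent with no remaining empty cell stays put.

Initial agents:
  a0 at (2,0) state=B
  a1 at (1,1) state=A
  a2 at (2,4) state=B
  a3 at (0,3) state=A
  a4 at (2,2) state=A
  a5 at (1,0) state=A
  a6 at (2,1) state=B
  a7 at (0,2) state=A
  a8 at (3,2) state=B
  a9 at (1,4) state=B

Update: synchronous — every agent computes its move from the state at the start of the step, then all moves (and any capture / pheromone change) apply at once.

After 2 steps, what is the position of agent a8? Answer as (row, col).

t=1: a0@(0,0):B a1@(0,1):A a2@(2,4):B a3@(0,4):A a4@(1,2):A a5@(1,3):A a6@(2,3):B a7@(0,2):A a8@(3,0):B a9@(3,1):B
t=2: a0@(0,3):B a1@(1,0):A a2@(2,4):B a3@(1,1):A a4@(1,2):A a5@(1,4):A a6@(2,0):B a7@(0,2):A a8@(2,1):B a9@(2,2):B

(2, 1)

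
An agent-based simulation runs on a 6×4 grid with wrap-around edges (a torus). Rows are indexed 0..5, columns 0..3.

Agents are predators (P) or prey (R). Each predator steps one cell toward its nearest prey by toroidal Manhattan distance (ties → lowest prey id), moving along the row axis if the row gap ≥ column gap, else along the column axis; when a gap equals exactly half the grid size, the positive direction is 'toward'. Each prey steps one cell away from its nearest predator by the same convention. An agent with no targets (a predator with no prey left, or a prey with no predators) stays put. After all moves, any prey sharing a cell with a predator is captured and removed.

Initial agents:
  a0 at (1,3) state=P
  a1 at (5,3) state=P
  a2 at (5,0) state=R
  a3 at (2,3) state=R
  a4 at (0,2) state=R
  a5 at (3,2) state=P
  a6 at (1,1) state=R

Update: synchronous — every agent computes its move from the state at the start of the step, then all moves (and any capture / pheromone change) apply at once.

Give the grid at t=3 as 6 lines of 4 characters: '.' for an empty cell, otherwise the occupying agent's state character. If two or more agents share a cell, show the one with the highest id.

t=1: a0@(2,3):P a1@(5,0):P a2@(5,1):R a3@(3,3):R a4@(5,2):R a5@(2,2):P a6@(1,0):R
t=2: a0@(3,3):P a1@(5,1):P a2@(5,2):R a3@(4,3):R a5@(3,2):P a6@(0,0):R
t=3: a0@(4,3):P a1@(5,2):P a2@(5,3):R a3@(5,3):R a5@(4,2):P a6@(1,0):R

....
R...
....
....
..PP
..PR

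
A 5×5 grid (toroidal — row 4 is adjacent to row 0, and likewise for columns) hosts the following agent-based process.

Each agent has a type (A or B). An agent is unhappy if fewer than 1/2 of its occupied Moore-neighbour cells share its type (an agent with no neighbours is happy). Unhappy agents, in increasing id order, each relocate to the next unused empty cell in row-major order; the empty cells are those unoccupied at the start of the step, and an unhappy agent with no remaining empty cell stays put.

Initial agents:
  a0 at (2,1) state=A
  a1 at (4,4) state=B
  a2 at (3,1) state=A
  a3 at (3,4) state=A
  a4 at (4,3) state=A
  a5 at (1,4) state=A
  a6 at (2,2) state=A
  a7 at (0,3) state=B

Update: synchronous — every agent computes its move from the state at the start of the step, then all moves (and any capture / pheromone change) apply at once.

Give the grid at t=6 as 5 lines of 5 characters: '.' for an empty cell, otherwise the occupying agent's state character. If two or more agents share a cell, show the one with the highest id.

BAA.B
.....
.AA..
.A..A
.....

t=1: a0@(2,1):A a1@(0,0):B a2@(3,1):A a3@(3,4):A a4@(0,1):A a5@(0,2):A a6@(2,2):A a7@(0,4):B
t=2: (unchanged — steady state)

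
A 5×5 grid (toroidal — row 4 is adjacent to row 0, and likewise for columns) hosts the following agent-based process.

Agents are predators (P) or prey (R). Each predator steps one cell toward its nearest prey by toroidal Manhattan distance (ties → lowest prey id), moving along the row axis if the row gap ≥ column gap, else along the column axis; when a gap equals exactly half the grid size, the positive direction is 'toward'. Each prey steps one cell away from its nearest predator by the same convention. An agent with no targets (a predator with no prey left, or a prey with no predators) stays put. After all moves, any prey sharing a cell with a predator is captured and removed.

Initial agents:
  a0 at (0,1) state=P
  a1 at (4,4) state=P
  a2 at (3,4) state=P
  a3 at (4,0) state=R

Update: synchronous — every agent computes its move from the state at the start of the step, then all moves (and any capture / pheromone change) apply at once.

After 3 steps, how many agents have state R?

0

t=1: a0@(4,1):P a1@(4,0):P a2@(4,4):P
t=2: (unchanged — steady state)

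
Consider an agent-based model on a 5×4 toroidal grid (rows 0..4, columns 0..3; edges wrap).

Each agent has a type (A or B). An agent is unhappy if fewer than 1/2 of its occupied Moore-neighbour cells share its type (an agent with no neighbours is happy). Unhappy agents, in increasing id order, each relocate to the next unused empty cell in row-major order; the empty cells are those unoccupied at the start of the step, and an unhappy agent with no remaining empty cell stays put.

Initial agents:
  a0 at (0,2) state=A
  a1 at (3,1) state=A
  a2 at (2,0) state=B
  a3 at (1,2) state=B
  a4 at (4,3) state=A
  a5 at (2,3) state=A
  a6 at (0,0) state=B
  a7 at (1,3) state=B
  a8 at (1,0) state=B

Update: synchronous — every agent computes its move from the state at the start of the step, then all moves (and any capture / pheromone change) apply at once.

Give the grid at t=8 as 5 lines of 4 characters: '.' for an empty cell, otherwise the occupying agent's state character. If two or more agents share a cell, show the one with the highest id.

B.AA
BBAB
B...
....
...A

t=1: a0@(0,1):A a1@(0,3):A a2@(2,0):B a3@(1,1):B a4@(4,3):A a5@(2,1):A a6@(0,0):B a7@(1,3):B a8@(1,0):B
t=2: a0@(0,2):A a1@(1,2):A a2@(2,0):B a3@(1,1):B a4@(4,3):A a5@(2,2):A a6@(0,0):B a7@(1,3):B a8@(1,0):B
t=3: a0@(0,2):A a1@(1,2):A a2@(2,0):B a3@(1,1):B a4@(4,3):A a5@(0,1):A a6@(0,0):B a7@(1,3):B a8@(1,0):B
t=4: a0@(0,2):A a1@(1,2):A a2@(2,0):B a3@(1,1):B a4@(4,3):A a5@(0,3):A a6@(0,0):B a7@(1,3):B a8@(1,0):B
t=5: (unchanged — steady state)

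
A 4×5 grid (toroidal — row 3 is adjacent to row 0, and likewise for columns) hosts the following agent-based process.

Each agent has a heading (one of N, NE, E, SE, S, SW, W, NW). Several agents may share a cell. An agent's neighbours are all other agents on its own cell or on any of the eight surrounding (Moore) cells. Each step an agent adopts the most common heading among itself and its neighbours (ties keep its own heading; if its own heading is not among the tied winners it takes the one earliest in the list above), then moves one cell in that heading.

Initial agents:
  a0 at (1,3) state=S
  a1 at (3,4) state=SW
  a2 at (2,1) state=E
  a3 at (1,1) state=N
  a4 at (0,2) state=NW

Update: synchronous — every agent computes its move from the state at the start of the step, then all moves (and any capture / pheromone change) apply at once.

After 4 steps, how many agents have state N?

1

t=1: a0@(2,3):S a1@(0,3):SW a2@(2,2):E a3@(0,1):N a4@(3,1):NW
t=2: a0@(3,3):S a1@(1,2):SW a2@(2,3):E a3@(3,1):N a4@(2,0):NW
t=3: a0@(0,3):S a1@(2,1):SW a2@(2,4):E a3@(2,1):N a4@(1,4):NW
t=4: a0@(1,3):S a1@(3,0):SW a2@(2,0):E a3@(1,1):N a4@(0,3):NW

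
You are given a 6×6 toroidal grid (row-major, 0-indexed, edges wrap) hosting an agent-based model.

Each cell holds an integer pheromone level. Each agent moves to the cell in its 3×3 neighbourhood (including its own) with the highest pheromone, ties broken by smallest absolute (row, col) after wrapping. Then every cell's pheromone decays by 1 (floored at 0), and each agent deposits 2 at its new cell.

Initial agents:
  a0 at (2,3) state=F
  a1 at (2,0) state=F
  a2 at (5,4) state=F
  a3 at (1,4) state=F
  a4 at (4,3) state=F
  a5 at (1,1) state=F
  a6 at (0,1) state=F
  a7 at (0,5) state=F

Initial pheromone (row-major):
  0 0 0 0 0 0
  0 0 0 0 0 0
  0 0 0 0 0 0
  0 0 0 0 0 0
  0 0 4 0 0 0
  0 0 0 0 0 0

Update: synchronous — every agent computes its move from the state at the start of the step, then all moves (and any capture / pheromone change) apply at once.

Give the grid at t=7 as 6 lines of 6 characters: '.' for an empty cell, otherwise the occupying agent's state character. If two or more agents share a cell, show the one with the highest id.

F..F..
......
......
......
..F...
......

t=1: a0@(1,2) a1@(1,0) a2@(0,3) a3@(0,3) a4@(4,2) a5@(0,0) a6@(0,0) a7@(0,0) | pheromone: 6 0 0 4 0 0 / 2 0 2 0 0 0 / 0 0 0 0 0 0 / 0 0 0 0 0 0 / 0 0 5 0 0 0 / 0 0 0 0 0 0
t=2: a0@(0,3) a1@(0,0) a2@(0,3) a3@(0,3) a4@(4,2) a5@(0,0) a6@(0,0) a7@(0,0) | pheromone: 13 0 0 9 0 0 / 1 0 1 0 0 0 / 0 0 0 0 0 0 / 0 0 0 0 0 0 / 0 0 6 0 0 0 / 0 0 0 0 0 0
t=3: a0@(0,3) a1@(0,0) a2@(0,3) a3@(0,3) a4@(4,2) a5@(0,0) a6@(0,0) a7@(0,0) | pheromone: 20 0 0 14 0 0 / 0 0 0 0 0 0 / 0 0 0 0 0 0 / 0 0 0 0 0 0 / 0 0 7 0 0 0 / 0 0 0 0 0 0
t=4: a0@(0,3) a1@(0,0) a2@(0,3) a3@(0,3) a4@(4,2) a5@(0,0) a6@(0,0) a7@(0,0) | pheromone: 27 0 0 19 0 0 / 0 0 0 0 0 0 / 0 0 0 0 0 0 / 0 0 0 0 0 0 / 0 0 8 0 0 0 / 0 0 0 0 0 0
t=5: a0@(0,3) a1@(0,0) a2@(0,3) a3@(0,3) a4@(4,2) a5@(0,0) a6@(0,0) a7@(0,0) | pheromone: 34 0 0 24 0 0 / 0 0 0 0 0 0 / 0 0 0 0 0 0 / 0 0 0 0 0 0 / 0 0 9 0 0 0 / 0 0 0 0 0 0
t=6: a0@(0,3) a1@(0,0) a2@(0,3) a3@(0,3) a4@(4,2) a5@(0,0) a6@(0,0) a7@(0,0) | pheromone: 41 0 0 29 0 0 / 0 0 0 0 0 0 / 0 0 0 0 0 0 / 0 0 0 0 0 0 / 0 0 10 0 0 0 / 0 0 0 0 0 0
t=7: a0@(0,3) a1@(0,0) a2@(0,3) a3@(0,3) a4@(4,2) a5@(0,0) a6@(0,0) a7@(0,0) | pheromone: 48 0 0 34 0 0 / 0 0 0 0 0 0 / 0 0 0 0 0 0 / 0 0 0 0 0 0 / 0 0 11 0 0 0 / 0 0 0 0 0 0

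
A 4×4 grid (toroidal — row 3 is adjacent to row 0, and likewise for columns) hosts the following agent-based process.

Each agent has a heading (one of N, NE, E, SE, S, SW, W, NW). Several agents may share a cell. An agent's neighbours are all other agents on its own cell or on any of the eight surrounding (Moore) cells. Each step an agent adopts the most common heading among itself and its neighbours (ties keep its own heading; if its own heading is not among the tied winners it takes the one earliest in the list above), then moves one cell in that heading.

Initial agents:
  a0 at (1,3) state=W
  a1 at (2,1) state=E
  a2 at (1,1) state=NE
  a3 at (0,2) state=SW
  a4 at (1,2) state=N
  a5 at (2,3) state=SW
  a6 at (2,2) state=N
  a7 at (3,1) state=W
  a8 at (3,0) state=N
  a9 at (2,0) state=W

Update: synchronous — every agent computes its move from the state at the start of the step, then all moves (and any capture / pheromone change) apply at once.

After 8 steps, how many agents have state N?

10

t=1: a0@(1,2):W a1@(1,1):N a2@(0,1):N a3@(0,1):W a4@(0,2):N a5@(1,3):N a6@(1,2):N a7@(3,0):W a8@(3,3):W a9@(2,3):W
t=2: a0@(0,2):N a1@(0,1):N a2@(3,1):N a3@(3,1):N a4@(3,2):N a5@(0,3):N a6@(0,2):N a7@(3,3):W a8@(3,2):W a9@(2,2):W
t=3: a0@(3,2):N a1@(3,1):N a2@(2,1):N a3@(2,1):N a4@(2,2):N a5@(3,3):N a6@(3,2):N a7@(2,3):N a8@(2,2):N a9@(2,1):W
t=4: a0@(2,2):N a1@(2,1):N a2@(1,1):N a3@(1,1):N a4@(1,2):N a5@(2,3):N a6@(2,2):N a7@(1,3):N a8@(1,2):N a9@(1,1):N
t=5: a0@(1,2):N a1@(1,1):N a2@(0,1):N a3@(0,1):N a4@(0,2):N a5@(1,3):N a6@(1,2):N a7@(0,3):N a8@(0,2):N a9@(0,1):N
t=6: a0@(0,2):N a1@(0,1):N a2@(3,1):N a3@(3,1):N a4@(3,2):N a5@(0,3):N a6@(0,2):N a7@(3,3):N a8@(3,2):N a9@(3,1):N
t=7: a0@(3,2):N a1@(3,1):N a2@(2,1):N a3@(2,1):N a4@(2,2):N a5@(3,3):N a6@(3,2):N a7@(2,3):N a8@(2,2):N a9@(2,1):N
t=8: a0@(2,2):N a1@(2,1):N a2@(1,1):N a3@(1,1):N a4@(1,2):N a5@(2,3):N a6@(2,2):N a7@(1,3):N a8@(1,2):N a9@(1,1):N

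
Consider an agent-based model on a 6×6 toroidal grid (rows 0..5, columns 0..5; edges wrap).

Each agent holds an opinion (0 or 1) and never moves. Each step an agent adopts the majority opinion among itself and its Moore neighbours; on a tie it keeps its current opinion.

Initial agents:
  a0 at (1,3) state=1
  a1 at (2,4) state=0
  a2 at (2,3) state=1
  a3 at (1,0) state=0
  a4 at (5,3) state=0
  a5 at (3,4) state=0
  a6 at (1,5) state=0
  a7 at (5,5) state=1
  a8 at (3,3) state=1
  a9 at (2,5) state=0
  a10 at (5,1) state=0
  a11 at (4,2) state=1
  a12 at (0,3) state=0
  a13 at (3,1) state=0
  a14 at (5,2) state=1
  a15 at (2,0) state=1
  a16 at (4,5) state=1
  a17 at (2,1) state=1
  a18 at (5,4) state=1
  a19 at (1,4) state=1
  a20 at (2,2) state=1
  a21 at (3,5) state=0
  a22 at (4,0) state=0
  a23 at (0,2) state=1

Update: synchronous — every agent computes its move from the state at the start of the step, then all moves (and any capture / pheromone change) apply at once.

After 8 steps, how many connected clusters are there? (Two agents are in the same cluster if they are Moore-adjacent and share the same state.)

t=1: a0@(1,3):1 a1@(2,4):0 a2@(2,3):1 a3@(1,0):0 a4@(5,3):1 a5@(3,4):0 a6@(1,5):0 a7@(5,5):1 a8@(3,3):1 a9@(2,5):0 a10@(5,1):1 a11@(4,2):1 a12@(0,3):1 a13@(3,1):1 a14@(5,2):1 a15@(2,0):0 a16@(4,5):1 a17@(2,1):1 a18@(5,4):1 a19@(1,4):0 a20@(2,2):1 a21@(3,5):0 a22@(4,0):0 a23@(0,2):1
t=2: a0@(1,3):1 a1@(2,4):0 a2@(2,3):1 a3@(1,0):0 a4@(5,3):1 a5@(3,4):0 a6@(1,5):0 a7@(5,5):1 a8@(3,3):1 a9@(2,5):0 a10@(5,1):1 a11@(4,2):1 a12@(0,3):1 a13@(3,1):1 a14@(5,2):1 a15@(2,0):0 a16@(4,5):1 a17@(2,1):1 a18@(5,4):1 a19@(1,4):0 a20@(2,2):1 a21@(3,5):0 a22@(4,0):1 a23@(0,2):1
t=3: (unchanged — steady state)

2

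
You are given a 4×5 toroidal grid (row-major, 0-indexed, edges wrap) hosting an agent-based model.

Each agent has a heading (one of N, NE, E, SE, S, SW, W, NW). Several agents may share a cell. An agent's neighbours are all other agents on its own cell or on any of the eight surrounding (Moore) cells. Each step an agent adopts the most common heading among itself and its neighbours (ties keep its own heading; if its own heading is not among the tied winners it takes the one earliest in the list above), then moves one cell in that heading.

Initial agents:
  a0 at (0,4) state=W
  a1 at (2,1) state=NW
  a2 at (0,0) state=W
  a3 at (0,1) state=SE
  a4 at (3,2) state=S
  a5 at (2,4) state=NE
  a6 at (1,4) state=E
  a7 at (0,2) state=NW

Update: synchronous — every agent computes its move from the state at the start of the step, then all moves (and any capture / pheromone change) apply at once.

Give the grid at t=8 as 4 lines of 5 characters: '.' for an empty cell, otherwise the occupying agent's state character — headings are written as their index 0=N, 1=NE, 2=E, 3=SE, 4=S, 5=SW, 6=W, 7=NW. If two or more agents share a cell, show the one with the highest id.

t=1: a0@(0,3):W a1@(1,0):NW a2@(0,4):W a3@(1,2):SE a4@(2,1):NW a5@(1,0):NE a6@(1,3):W a7@(3,1):NW
t=2: a0@(0,2):W a1@(0,4):NW a2@(0,3):W a3@(1,1):W a4@(1,0):NW a5@(0,4):NW a6@(1,2):W a7@(2,0):NW
t=3: a0@(0,1):W a1@(3,3):NW a2@(0,2):W a3@(1,0):W a4@(0,4):NW a5@(3,3):NW a6@(1,1):W a7@(1,4):NW
t=4: a0@(0,0):W a1@(2,2):NW a2@(0,1):W a3@(1,4):W a4@(3,3):NW a5@(2,2):NW a6@(1,0):W a7@(0,3):NW
t=5: a0@(0,4):W a1@(1,1):NW a2@(0,0):W a3@(1,3):W a4@(2,2):NW a5@(1,1):NW a6@(1,4):W a7@(3,2):NW
t=6: a0@(0,3):W a1@(0,0):NW a2@(0,4):W a3@(1,2):W a4@(1,1):NW a5@(0,0):NW a6@(1,3):W a7@(2,1):NW
t=7: a0@(0,2):W a1@(3,4):NW a2@(0,3):W a3@(1,1):W a4@(0,0):NW a5@(3,4):NW a6@(1,2):W a7@(1,0):NW
t=8: a0@(0,1):W a1@(2,3):NW a2@(0,2):W a3@(1,0):W a4@(3,4):NW a5@(2,3):NW a6@(1,1):W a7@(0,4):NW

.66.7
66...
...7.
....7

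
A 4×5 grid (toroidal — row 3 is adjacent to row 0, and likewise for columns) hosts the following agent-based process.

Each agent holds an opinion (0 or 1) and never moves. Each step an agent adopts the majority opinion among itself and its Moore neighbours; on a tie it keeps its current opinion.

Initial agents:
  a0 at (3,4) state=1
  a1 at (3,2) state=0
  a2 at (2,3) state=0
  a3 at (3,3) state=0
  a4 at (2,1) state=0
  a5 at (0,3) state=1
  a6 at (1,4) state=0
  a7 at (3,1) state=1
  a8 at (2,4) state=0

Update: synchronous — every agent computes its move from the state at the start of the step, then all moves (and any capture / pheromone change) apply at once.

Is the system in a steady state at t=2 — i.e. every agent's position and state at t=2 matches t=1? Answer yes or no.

t=1: a0@(3,4):0 a1@(3,2):0 a2@(2,3):0 a3@(3,3):0 a4@(2,1):0 a5@(0,3):0 a6@(1,4):0 a7@(3,1):0 a8@(2,4):0
t=2: (unchanged — steady state)

yes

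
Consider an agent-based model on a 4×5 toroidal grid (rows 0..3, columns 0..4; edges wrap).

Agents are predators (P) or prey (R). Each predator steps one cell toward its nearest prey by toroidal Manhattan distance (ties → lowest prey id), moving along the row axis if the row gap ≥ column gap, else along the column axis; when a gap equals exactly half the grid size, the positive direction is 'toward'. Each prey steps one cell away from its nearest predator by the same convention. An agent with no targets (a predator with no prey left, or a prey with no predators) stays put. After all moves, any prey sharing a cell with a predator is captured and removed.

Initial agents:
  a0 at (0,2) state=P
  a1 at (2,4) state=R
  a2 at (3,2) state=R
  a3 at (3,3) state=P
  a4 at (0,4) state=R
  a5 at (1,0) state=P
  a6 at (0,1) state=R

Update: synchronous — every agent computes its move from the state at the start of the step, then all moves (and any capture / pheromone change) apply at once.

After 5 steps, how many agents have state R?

t=1: a0@(3,2):P a1@(1,4):R a2@(2,2):R a3@(3,2):P a4@(0,0):R a5@(2,0):P a6@(0,0):R
t=2: a0@(2,2):P a1@(0,4):R a2@(1,2):R a3@(2,2):P a4@(3,0):R a5@(1,0):P a6@(3,0):R
t=3: a0@(1,2):P a1@(3,4):R a2@(0,2):R a3@(1,2):P a4@(2,0):R a5@(0,0):P a6@(2,0):R
t=4: a0@(0,2):P a1@(2,4):R a2@(3,2):R a3@(0,2):P a4@(1,0):R a5@(3,0):P a6@(1,0):R
t=5: a0@(3,2):P a1@(1,4):R a2@(2,2):R a3@(3,2):P a4@(0,0):R a5@(2,0):P a6@(0,0):R

4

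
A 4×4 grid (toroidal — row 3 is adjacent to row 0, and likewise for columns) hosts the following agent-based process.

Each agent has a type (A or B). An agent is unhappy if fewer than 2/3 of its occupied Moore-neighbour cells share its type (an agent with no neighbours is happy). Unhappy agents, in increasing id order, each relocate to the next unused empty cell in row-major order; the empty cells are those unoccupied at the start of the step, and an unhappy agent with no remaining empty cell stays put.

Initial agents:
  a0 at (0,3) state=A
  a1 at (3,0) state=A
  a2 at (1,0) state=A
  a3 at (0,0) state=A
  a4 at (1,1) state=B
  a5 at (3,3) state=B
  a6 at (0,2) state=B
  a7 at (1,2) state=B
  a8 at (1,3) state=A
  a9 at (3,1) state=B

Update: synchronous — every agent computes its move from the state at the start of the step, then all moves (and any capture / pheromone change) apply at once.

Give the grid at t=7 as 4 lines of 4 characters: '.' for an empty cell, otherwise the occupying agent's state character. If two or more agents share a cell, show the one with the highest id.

t=1: a0@(0,1):A a1@(2,0):A a2@(1,0):A a3@(2,1):A a4@(2,2):B a5@(2,3):B a6@(0,2):B a7@(3,2):B a8@(1,3):A a9@(3,1):B
t=2: a0@(0,0):A a1@(0,3):A a2@(1,0):A a3@(1,1):A a4@(1,2):B a5@(3,0):B a6@(3,3):B a7@(3,2):B a8@(1,3):A a9@(3,1):B
t=3: a0@(0,1):A a1@(0,2):A a2@(1,0):A a3@(1,1):A a4@(2,0):B a5@(2,1):B a6@(2,2):B a7@(3,2):B a8@(1,3):A a9@(3,1):B
t=4: a0@(0,0):A a1@(0,3):A a2@(1,2):A a3@(2,3):A a4@(3,0):B a5@(2,1):B a6@(3,3):B a7@(3,2):B a8@(1,3):A a9@(3,1):B
t=5: a0@(0,1):A a1@(0,2):A a2@(1,2):A a3@(1,0):A a4@(1,1):B a5@(2,1):B a6@(2,0):B a7@(2,2):B a8@(1,3):A a9@(3,1):B
t=6: a0@(0,0):A a1@(0,3):A a2@(2,3):A a3@(3,0):A a4@(3,2):B a5@(2,1):B a6@(3,3):B a7@(2,2):B a8@(1,3):A a9@(3,1):B
t=7: a0@(0,1):A a1@(0,2):A a2@(1,0):A a3@(1,1):A a4@(3,2):B a5@(2,1):B a6@(1,2):B a7@(2,2):B a8@(1,3):A a9@(2,0):B

.AA.
AABA
BBB.
..B.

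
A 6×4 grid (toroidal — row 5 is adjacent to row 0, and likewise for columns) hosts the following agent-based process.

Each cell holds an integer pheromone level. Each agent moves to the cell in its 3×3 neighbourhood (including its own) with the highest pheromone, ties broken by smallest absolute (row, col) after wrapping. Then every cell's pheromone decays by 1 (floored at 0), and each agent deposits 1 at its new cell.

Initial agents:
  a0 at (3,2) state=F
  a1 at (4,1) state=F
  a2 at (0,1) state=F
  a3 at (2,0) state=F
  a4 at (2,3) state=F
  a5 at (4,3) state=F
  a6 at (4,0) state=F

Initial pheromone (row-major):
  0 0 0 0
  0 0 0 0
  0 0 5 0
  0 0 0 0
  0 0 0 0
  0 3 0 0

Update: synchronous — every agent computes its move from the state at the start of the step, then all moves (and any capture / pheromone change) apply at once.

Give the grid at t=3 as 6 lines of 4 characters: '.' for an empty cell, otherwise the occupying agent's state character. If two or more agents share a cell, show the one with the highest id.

t=1: a0@(2,2) a1@(5,1) a2@(5,1) a3@(1,0) a4@(2,2) a5@(3,0) a6@(5,1) | pheromone: 0 0 0 0 / 1 0 0 0 / 0 0 6 0 / 1 0 0 0 / 0 0 0 0 / 0 5 0 0
t=2: a0@(2,2) a1@(5,1) a2@(5,1) a3@(1,0) a4@(2,2) a5@(3,0) a6@(5,1) | pheromone: 0 0 0 0 / 1 0 0 0 / 0 0 7 0 / 1 0 0 0 / 0 0 0 0 / 0 7 0 0
t=3: a0@(2,2) a1@(5,1) a2@(5,1) a3@(1,0) a4@(2,2) a5@(3,0) a6@(5,1) | pheromone: 0 0 0 0 / 1 0 0 0 / 0 0 8 0 / 1 0 0 0 / 0 0 0 0 / 0 9 0 0

....
F...
..F.
F...
....
.F..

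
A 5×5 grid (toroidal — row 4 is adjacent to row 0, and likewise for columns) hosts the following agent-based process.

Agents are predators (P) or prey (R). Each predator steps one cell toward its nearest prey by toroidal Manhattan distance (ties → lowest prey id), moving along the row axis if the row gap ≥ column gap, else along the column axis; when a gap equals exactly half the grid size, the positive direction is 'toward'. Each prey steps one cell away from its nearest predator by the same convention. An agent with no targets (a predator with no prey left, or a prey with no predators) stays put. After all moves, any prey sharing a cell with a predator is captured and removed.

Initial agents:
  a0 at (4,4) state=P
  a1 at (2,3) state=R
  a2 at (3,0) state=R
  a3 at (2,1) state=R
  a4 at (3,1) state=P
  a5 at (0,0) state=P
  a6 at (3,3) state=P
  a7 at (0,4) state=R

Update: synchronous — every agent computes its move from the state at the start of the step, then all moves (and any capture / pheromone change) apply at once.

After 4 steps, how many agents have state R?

4

t=1: a0@(0,4):P a1@(1,3):R a2@(3,4):R a3@(1,1):R a4@(3,0):P a5@(0,4):P a6@(2,3):P a7@(1,4):R
t=2: a0@(1,4):P a1@(0,3):R a2@(3,3):R a3@(1,2):R a4@(3,4):P a5@(1,4):P a6@(1,3):P a7@(2,4):R
t=3: a0@(2,4):P a1@(4,3):R a2@(3,2):R a3@(1,1):R a4@(3,3):P a5@(2,4):P a6@(0,3):P a7@(3,4):R
t=4: a0@(3,4):P a1@(0,3):R a2@(3,1):R a3@(1,2):R a4@(4,3):P a5@(3,4):P a6@(4,3):P a7@(4,4):R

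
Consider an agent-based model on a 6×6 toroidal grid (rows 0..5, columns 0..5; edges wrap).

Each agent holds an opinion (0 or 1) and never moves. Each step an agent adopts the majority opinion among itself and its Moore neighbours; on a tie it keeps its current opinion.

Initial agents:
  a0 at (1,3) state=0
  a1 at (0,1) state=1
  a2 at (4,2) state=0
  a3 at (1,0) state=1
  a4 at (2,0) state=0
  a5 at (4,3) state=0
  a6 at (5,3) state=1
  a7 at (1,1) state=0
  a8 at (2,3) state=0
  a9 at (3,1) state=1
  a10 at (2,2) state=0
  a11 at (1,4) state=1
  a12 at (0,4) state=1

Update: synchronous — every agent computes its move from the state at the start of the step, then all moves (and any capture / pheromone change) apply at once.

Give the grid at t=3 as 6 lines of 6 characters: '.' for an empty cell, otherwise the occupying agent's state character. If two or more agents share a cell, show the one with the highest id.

t=1: a0@(1,3):0 a1@(0,1):1 a2@(4,2):0 a3@(1,0):1 a4@(2,0):0 a5@(4,3):0 a6@(5,3):1 a7@(1,1):0 a8@(2,3):0 a9@(3,1):0 a10@(2,2):0 a11@(1,4):1 a12@(0,4):1
t=2: (unchanged — steady state)

.1..1.
10.01.
0.00..
.0....
..00..
...1..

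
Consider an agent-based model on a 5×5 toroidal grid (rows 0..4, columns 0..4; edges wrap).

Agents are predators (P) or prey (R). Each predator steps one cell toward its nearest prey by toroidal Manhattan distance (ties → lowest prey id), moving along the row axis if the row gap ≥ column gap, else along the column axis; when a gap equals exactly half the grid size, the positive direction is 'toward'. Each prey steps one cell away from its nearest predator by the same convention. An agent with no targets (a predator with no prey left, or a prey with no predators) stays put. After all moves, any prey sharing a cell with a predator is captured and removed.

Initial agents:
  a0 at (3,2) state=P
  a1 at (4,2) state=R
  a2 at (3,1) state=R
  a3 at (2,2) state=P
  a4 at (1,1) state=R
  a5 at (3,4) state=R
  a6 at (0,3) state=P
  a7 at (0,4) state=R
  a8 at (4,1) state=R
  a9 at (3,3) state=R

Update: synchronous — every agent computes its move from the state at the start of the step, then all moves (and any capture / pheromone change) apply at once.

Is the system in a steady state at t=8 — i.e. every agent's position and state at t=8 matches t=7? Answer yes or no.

t=1: a0@(4,2):P a1@(0,2):R a2@(3,0):R a3@(3,2):P a4@(0,1):R a5@(3,0):R a6@(0,4):P a7@(0,0):R a8@(0,1):R a9@(3,4):R
t=2: a0@(0,2):P a1@(1,2):R a2@(3,4):R a3@(4,2):P a4@(1,1):R a5@(3,4):R a6@(0,0):P a7@(0,1):R a8@(1,1):R a9@(3,0):R
t=3: a0@(1,2):P a1@(2,2):R a2@(3,0):R a3@(0,2):P a4@(2,1):R a5@(3,0):R a6@(0,1):P a7@(0,0):R a8@(2,1):R a9@(2,0):R
t=4: a0@(2,2):P a1@(3,2):R a2@(2,0):R a3@(1,2):P a4@(3,1):R a5@(2,0):R a6@(0,0):P a7@(0,4):R a8@(3,1):R a9@(2,4):R
t=5: a0@(3,2):P a1@(4,2):R a2@(2,4):R a3@(2,2):P a4@(4,1):R a5@(2,4):R a6@(0,4):P a7@(0,3):R a8@(4,1):R a9@(2,0):R
t=6: a0@(4,2):P a1@(0,2):R a2@(2,0):R a3@(3,2):P a4@(0,1):R a5@(2,0):R a6@(0,3):P a7@(0,2):R a8@(0,1):R a9@(2,4):R
t=7: a0@(0,2):P a1@(1,2):R a2@(2,4):R a3@(4,2):P a4@(1,1):R a5@(2,4):R a6@(0,2):P a7@(1,2):R a8@(1,1):R a9@(2,0):R
t=8: a0@(1,2):P a1@(2,2):R a2@(3,4):R a3@(0,2):P a4@(2,1):R a5@(3,4):R a6@(1,2):P a7@(2,2):R a8@(2,1):R a9@(3,0):R

no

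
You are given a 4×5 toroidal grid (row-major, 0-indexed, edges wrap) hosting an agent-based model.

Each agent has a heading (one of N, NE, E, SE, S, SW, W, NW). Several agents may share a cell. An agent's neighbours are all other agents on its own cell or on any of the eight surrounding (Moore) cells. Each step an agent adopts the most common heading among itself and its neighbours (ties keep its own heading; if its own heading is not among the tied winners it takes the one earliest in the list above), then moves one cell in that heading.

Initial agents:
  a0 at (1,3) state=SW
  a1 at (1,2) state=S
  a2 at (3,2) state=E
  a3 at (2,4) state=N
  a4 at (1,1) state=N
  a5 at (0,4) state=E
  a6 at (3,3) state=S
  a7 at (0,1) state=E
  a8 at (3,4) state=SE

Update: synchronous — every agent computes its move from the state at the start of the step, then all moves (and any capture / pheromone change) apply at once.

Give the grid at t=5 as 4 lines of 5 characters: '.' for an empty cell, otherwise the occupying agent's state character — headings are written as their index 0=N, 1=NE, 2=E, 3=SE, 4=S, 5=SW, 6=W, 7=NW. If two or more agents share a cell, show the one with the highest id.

t=1: a0@(2,2):SW a1@(2,2):S a2@(3,3):E a3@(1,4):N a4@(0,1):N a5@(0,0):E a6@(3,4):E a7@(0,2):E a8@(0,0):SE
t=2: a0@(3,1):SW a1@(3,2):S a2@(3,4):E a3@(0,4):N a4@(0,2):E a5@(0,1):E a6@(3,0):E a7@(0,3):E a8@(3,0):N
t=3: a0@(3,2):E a1@(3,3):E a2@(3,0):E a3@(0,0):E a4@(0,3):E a5@(0,2):E a6@(3,1):E a7@(0,4):E a8@(3,1):E
t=4: a0@(3,3):E a1@(3,4):E a2@(3,1):E a3@(0,1):E a4@(0,4):E a5@(0,3):E a6@(3,2):E a7@(0,0):E a8@(3,2):E
t=5: a0@(3,4):E a1@(3,0):E a2@(3,2):E a3@(0,2):E a4@(0,0):E a5@(0,4):E a6@(3,3):E a7@(0,1):E a8@(3,3):E

222.2
.....
.....
2.222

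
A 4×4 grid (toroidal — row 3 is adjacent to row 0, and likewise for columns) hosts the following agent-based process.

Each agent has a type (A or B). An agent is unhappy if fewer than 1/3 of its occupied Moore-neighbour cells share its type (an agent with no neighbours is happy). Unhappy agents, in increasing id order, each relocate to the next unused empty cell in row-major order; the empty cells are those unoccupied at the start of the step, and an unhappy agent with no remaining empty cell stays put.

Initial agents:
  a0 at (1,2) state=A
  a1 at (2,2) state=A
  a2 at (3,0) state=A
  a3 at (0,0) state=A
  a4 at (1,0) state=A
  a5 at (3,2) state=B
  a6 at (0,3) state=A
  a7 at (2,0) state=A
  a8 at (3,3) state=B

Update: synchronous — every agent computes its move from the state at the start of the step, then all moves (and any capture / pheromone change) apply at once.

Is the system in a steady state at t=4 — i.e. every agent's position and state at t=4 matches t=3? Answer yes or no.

t=1: a0@(1,2):A a1@(2,2):A a2@(3,0):A a3@(0,0):A a4@(1,0):A a5@(3,2):B a6@(0,3):A a7@(2,0):A a8@(0,1):B
t=2: a0@(1,2):A a1@(2,2):A a2@(3,0):A a3@(0,0):A a4@(1,0):A a5@(3,2):B a6@(0,3):A a7@(2,0):A a8@(0,2):B
t=3: (unchanged — steady state)

yes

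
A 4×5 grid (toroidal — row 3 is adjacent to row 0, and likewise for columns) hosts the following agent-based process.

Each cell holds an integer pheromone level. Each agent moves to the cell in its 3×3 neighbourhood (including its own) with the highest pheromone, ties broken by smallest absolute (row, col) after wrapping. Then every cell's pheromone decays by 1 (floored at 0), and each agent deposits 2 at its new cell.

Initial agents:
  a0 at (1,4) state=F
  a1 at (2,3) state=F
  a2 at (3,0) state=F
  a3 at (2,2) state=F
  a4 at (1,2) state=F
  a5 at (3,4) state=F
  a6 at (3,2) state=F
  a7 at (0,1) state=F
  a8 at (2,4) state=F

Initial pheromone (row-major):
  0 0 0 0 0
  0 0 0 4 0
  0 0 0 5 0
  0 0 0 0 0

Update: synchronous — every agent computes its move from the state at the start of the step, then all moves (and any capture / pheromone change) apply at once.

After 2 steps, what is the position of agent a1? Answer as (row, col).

t=1: a0@(2,3) a1@(2,3) a2@(0,0) a3@(2,3) a4@(2,3) a5@(2,3) a6@(2,3) a7@(0,0) a8@(2,3) | pheromone: 4 0 0 0 0 / 0 0 0 3 0 / 0 0 0 18 0 / 0 0 0 0 0
t=2: a0@(2,3) a1@(2,3) a2@(0,0) a3@(2,3) a4@(2,3) a5@(2,3) a6@(2,3) a7@(0,0) a8@(2,3) | pheromone: 7 0 0 0 0 / 0 0 0 2 0 / 0 0 0 31 0 / 0 0 0 0 0

(2, 3)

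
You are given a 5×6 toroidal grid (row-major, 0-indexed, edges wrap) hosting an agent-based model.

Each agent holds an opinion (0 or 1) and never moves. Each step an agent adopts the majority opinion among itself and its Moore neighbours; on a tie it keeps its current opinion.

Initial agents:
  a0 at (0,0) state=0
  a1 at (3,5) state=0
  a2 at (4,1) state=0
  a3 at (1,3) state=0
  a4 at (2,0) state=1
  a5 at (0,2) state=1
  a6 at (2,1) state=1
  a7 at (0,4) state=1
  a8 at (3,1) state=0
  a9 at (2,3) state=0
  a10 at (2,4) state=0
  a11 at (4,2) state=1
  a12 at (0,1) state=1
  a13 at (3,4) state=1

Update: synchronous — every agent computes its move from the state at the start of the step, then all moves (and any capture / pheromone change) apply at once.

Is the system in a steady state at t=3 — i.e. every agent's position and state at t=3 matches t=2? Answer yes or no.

no

t=1: a0@(0,0):0 a1@(3,5):0 a2@(4,1):0 a3@(1,3):0 a4@(2,0):1 a5@(0,2):1 a6@(2,1):1 a7@(0,4):1 a8@(3,1):1 a9@(2,3):0 a10@(2,4):0 a11@(4,2):1 a12@(0,1):1 a13@(3,4):0
t=2: a0@(0,0):0 a1@(3,5):0 a2@(4,1):1 a3@(1,3):0 a4@(2,0):1 a5@(0,2):1 a6@(2,1):1 a7@(0,4):1 a8@(3,1):1 a9@(2,3):0 a10@(2,4):0 a11@(4,2):1 a12@(0,1):1 a13@(3,4):0
t=3: a0@(0,0):1 a1@(3,5):0 a2@(4,1):1 a3@(1,3):0 a4@(2,0):1 a5@(0,2):1 a6@(2,1):1 a7@(0,4):1 a8@(3,1):1 a9@(2,3):0 a10@(2,4):0 a11@(4,2):1 a12@(0,1):1 a13@(3,4):0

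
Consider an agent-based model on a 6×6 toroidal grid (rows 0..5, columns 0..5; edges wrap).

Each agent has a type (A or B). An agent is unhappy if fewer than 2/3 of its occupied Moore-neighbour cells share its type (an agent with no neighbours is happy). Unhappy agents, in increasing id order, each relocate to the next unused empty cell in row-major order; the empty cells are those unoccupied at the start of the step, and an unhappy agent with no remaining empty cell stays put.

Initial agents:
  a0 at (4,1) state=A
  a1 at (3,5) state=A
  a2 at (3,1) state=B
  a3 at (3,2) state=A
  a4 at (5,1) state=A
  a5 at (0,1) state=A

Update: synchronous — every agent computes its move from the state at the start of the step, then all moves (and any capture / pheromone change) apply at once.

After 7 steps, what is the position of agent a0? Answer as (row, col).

(4, 1)

t=1: a0@(4,1):A a1@(3,5):A a2@(0,0):B a3@(0,2):A a4@(5,1):A a5@(0,1):A
t=2: a0@(4,1):A a1@(3,5):A a2@(0,3):B a3@(0,2):A a4@(5,1):A a5@(0,1):A
t=3: a0@(4,1):A a1@(3,5):A a2@(0,0):B a3@(0,2):A a4@(5,1):A a5@(0,1):A
t=4: a0@(4,1):A a1@(3,5):A a2@(0,3):B a3@(0,2):A a4@(5,1):A a5@(0,1):A
t=5: a0@(4,1):A a1@(3,5):A a2@(0,0):B a3@(0,2):A a4@(5,1):A a5@(0,1):A
t=6: a0@(4,1):A a1@(3,5):A a2@(0,3):B a3@(0,2):A a4@(5,1):A a5@(0,1):A
t=7: a0@(4,1):A a1@(3,5):A a2@(0,0):B a3@(0,2):A a4@(5,1):A a5@(0,1):A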